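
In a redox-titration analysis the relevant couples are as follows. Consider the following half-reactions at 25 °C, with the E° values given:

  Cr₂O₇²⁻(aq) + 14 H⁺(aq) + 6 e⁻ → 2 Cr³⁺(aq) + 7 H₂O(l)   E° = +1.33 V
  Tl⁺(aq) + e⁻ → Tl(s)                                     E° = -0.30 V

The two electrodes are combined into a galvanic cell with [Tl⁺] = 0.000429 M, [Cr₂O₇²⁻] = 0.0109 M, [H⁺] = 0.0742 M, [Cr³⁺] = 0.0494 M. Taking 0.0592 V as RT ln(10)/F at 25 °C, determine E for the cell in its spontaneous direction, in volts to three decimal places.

Cr₂O₇²⁻/Cr³⁺ is the cathode (higher E°), Tl⁺/Tl the anode: E°cell = +1.33 − (-0.30) = +1.63 V, n = 6.
Overall: Cr₂O₇²⁻(aq) + 14 H⁺(aq) + 6 Tl(s) → 2 Cr³⁺(aq) + 7 H₂O(l) + 6 Tl⁺(aq)
Q = [Cr³⁺]^2·[Tl⁺]^6 / ([Cr₂O₇²⁻]·[H⁺]^14); log Q = -5.041.
E = E° − (0.0592/n) log Q = +1.63 − (0.0592/6)(-5.041) = +1.680 V.

+1.680 V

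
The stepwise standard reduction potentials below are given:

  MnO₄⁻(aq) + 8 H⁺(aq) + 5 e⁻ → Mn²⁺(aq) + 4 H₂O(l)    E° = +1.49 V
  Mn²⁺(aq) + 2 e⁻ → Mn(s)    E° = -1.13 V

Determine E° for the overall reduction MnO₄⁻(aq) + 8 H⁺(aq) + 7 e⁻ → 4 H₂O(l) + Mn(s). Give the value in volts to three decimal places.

Standard free energies of sequential steps add: ΔG°₃ = ΔG°₁ + ΔG°₂, so n₃E°₃ = n₁E°₁ + n₂E°₂.
E°₃ = (5×+1.49 + 2×-1.13) / 7 = (+5.190) / 7 = +0.741 V.

+0.741 V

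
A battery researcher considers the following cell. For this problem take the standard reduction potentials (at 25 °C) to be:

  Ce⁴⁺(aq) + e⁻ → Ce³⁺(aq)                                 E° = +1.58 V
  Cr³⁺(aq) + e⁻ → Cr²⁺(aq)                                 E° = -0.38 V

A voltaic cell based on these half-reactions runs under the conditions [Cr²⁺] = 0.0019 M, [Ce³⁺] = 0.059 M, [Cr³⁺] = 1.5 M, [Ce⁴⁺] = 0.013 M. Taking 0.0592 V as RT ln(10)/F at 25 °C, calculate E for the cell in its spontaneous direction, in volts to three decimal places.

+1.750 V

Ce⁴⁺/Ce³⁺ is the cathode (higher E°), Cr³⁺/Cr²⁺ the anode: E°cell = +1.58 − (-0.38) = +1.96 V, n = 1.
Overall: Ce⁴⁺(aq) + Cr²⁺(aq) → Ce³⁺(aq) + Cr³⁺(aq)
Q = [Ce³⁺]·[Cr³⁺] / ([Ce⁴⁺]·[Cr²⁺]); log Q = 3.554.
E = E° − (0.0592/n) log Q = +1.96 − (0.0592/1)(3.554) = +1.750 V.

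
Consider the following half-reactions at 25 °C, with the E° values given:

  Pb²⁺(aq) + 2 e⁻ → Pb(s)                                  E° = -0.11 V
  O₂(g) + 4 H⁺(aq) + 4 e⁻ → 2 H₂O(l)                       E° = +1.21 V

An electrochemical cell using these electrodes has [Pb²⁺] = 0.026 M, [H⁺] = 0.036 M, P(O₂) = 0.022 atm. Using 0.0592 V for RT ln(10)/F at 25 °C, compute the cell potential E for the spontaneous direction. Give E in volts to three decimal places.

+1.257 V

O₂/H₂O is the cathode (higher E°), Pb²⁺/Pb the anode: E°cell = +1.21 − (-0.11) = +1.32 V, n = 4.
Overall: O₂(g) + 4 H⁺(aq) + 2 Pb(s) → 2 H₂O(l) + 2 Pb²⁺(aq)
Q = [Pb²⁺]^2 / (P(O₂)·[H⁺]^4); log Q = 4.262.
E = E° − (0.0592/n) log Q = +1.32 − (0.0592/4)(4.262) = +1.257 V.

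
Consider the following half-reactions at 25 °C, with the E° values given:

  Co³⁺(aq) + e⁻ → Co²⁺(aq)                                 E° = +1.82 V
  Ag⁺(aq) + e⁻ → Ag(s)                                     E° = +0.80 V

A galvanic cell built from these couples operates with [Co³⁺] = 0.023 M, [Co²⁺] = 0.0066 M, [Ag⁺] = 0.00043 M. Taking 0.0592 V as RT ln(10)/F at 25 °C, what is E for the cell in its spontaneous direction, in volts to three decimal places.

+1.251 V

Co³⁺/Co²⁺ is the cathode (higher E°), Ag⁺/Ag the anode: E°cell = +1.82 − (+0.80) = +1.02 V, n = 1.
Overall: Co³⁺(aq) + Ag(s) → Co²⁺(aq) + Ag⁺(aq)
Q = [Co²⁺]·[Ag⁺] / ([Co³⁺]); log Q = -3.909.
E = E° − (0.0592/n) log Q = +1.02 − (0.0592/1)(-3.909) = +1.251 V.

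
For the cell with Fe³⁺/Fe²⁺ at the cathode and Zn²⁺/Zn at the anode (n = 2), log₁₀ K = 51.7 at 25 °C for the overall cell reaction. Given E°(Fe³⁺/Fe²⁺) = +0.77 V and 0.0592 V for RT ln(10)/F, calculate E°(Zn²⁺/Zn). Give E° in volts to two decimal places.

E°cell = (0.0592/n)·log K = (0.0592/2)(51.7) = +1.530 V.
Since Fe³⁺/Fe²⁺ is the cathode and Zn²⁺/Zn the anode, E°cell = E°(Fe³⁺/Fe²⁺) − E°(Zn²⁺/Zn).
So E°(Zn²⁺/Zn) = E°(Fe³⁺/Fe²⁺) − E°cell = (+0.77) − (+1.530) = -0.76 V.

-0.76 V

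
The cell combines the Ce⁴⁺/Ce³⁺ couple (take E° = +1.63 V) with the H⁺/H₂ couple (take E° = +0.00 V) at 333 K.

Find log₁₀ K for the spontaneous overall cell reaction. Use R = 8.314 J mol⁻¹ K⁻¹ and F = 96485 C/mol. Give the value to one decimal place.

49.3

Cathode: Ce⁴⁺/Ce³⁺; anode: H⁺/H₂. E°cell = (+1.63) − (+0.00) = +1.63 V, with n = 2.
ΔG° = −nFE° = −RT ln K, so ln K = nFE°/(RT) = (2)(96485)(+1.63) / ((8.314)(333)) = 113.612.
log₁₀ K = 113.612 / ln 10 = 49.3.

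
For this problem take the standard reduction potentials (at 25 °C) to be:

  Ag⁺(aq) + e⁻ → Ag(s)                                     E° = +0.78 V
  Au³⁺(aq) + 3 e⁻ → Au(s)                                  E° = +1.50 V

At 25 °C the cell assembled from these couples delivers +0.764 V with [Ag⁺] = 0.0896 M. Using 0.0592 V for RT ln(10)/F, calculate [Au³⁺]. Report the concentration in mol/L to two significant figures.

Au³⁺/Au is the cathode, Ag⁺/Ag the anode: E°cell = +0.72 V, n = 3.
Overall reaction: Au³⁺(aq) + 3 Ag(s) → Au(s) + 3 Ag⁺(aq); Q = [Ag⁺]^3/[Au³⁺]^1.
From E = E° − (0.0592/n) log Q: log Q = (E° − E)·n/0.0592 = (+0.72 − (+0.764))·3/0.0592 = -2.2297.
So 1·log[Au³⁺] = 3·log(0.0896) − log Q = -3.1431 − (-2.2297) = -0.9134; [Au³⁺] = 10^(-0.9134) ≈ 0.12 M.

0.12 M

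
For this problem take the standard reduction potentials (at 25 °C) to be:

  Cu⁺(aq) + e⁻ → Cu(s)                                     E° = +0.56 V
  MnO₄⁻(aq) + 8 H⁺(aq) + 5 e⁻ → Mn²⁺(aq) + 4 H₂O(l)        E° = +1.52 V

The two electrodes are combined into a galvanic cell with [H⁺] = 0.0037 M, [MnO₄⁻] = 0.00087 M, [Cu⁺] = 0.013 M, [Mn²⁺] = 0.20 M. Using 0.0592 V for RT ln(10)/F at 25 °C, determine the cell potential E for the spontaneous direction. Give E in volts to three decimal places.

MnO₄⁻/Mn²⁺ is the cathode (higher E°), Cu⁺/Cu the anode: E°cell = +1.52 − (+0.56) = +0.96 V, n = 5.
Overall: MnO₄⁻(aq) + 8 H⁺(aq) + 5 Cu(s) → Mn²⁺(aq) + 4 H₂O(l) + 5 Cu⁺(aq)
Q = [Mn²⁺]·[Cu⁺]^5 / ([MnO₄⁻]·[H⁺]^8); log Q = 12.386.
E = E° − (0.0592/n) log Q = +0.96 − (0.0592/5)(12.386) = +0.813 V.

+0.813 V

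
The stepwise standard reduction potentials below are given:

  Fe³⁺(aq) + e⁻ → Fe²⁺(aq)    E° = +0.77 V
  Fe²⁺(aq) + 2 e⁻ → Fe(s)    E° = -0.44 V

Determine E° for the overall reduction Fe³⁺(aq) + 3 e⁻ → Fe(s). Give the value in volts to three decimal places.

Adding the free-energy changes (−nFE°) of the two steps gives −n₃FE°₃ = −n₁FE°₁ − n₂FE°₂.
E°₃ = (1×+0.77 + 2×-0.44) / 3 = (-0.110) / 3 = -0.037 V.
Simply averaging or adding the two E° values would be wrong; the electron-weighted sum is required.

-0.037 V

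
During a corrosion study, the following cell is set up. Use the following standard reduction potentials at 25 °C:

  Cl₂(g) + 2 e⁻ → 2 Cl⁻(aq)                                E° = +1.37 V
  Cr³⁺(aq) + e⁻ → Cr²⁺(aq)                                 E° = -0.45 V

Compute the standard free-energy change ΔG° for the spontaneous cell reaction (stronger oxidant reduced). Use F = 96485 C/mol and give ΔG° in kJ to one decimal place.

-351.2 kJ

Cl₂/Cl⁻ (E° = +1.37 V) is the cathode; Cr³⁺/Cr²⁺ (E° = -0.45 V) is the anode, so E°cell = +1.82 V.
Balancing electrons gives n = 2 (lcm of 2 and 1).
ΔG° = −nFE° = −(2)(96485)(+1.82) = -351,205 J = -351.2 kJ.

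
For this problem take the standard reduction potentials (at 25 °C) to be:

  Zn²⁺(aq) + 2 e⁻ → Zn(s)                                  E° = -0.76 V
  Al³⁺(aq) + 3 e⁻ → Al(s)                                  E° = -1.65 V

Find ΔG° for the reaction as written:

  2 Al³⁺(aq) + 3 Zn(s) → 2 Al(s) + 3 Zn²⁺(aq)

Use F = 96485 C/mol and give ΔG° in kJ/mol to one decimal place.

+515.2 kJ/mol

As written, Al³⁺/Al is reduced (cathode) and Zn²⁺/Zn is oxidised (anode), so E°cell = (-1.65) − (-0.76) = -0.89 V.
Balancing electrons gives n = 6.
ΔG° = −nFE° = −(6)(96485)(-0.89) = 515,230 J = +515.2 kJ/mol.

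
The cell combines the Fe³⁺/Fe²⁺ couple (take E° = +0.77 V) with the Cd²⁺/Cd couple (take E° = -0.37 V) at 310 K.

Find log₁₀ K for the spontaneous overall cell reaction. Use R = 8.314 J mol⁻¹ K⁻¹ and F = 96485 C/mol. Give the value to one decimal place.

37.1

Cathode: Fe³⁺/Fe²⁺; anode: Cd²⁺/Cd. E°cell = (+0.77) − (-0.37) = +1.14 V, with n = 2.
ΔG° = −nFE° = −RT ln K, so ln K = nFE°/(RT) = (2)(96485)(+1.14) / ((8.314)(310)) = 85.354.
log₁₀ K = 85.354 / ln 10 = 37.1.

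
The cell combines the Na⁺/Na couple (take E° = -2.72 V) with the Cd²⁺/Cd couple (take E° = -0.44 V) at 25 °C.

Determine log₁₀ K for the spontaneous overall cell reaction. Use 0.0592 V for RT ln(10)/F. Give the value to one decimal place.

77.0

Cathode: Cd²⁺/Cd; anode: Na⁺/Na. E°cell = +2.28 V, n = 2.
log K = nE°cell / 0.0592 = (2)(+2.28) / 0.0592 = 77.0.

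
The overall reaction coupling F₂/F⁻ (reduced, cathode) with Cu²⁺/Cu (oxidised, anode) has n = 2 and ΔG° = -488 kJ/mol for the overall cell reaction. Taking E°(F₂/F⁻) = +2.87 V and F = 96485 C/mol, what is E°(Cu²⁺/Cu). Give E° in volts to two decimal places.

+0.34 V

E°cell = −ΔG°/(nF) = −(-488×10³)/((2)(96485)) = +2.529 V.
Since F₂/F⁻ is the cathode and Cu²⁺/Cu the anode, E°cell = E°(F₂/F⁻) − E°(Cu²⁺/Cu).
So E°(Cu²⁺/Cu) = E°(F₂/F⁻) − E°cell = (+2.87) − (+2.529) = +0.34 V.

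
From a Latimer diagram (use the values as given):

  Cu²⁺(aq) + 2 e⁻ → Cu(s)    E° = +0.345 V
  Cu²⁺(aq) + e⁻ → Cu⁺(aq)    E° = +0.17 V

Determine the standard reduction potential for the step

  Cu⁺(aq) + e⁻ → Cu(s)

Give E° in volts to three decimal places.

Sequential free energies add, so n₃E°₃ = n₁E°₁ + n₂E°₂.
With n₃ = 2, and the known step contributing 1×(+0.17) V, the unknown satisfies 1·E° = 2×(+0.345) − 1×(+0.17) = +0.520.
E° = +0.520 / 1 = +0.520 V.

+0.520 V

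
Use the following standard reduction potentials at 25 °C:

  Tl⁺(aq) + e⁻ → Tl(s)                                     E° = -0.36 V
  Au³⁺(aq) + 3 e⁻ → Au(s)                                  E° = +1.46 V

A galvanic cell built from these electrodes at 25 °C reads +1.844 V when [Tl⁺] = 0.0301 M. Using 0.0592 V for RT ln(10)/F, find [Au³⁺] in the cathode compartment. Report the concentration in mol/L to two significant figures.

0.00045 M

Au³⁺/Au is the cathode, Tl⁺/Tl the anode: E°cell = +1.82 V, n = 3.
Overall reaction: Au³⁺(aq) + 3 Tl(s) → Au(s) + 3 Tl⁺(aq); Q = [Tl⁺]^3/[Au³⁺]^1.
From E = E° − (0.0592/n) log Q: log Q = (E° − E)·n/0.0592 = (+1.82 − (+1.844))·3/0.0592 = -1.2162.
So 1·log[Au³⁺] = 3·log(0.0301) − log Q = -4.5643 − (-1.2162) = -3.3481; [Au³⁺] = 10^(-3.3481) ≈ 0.00045 M.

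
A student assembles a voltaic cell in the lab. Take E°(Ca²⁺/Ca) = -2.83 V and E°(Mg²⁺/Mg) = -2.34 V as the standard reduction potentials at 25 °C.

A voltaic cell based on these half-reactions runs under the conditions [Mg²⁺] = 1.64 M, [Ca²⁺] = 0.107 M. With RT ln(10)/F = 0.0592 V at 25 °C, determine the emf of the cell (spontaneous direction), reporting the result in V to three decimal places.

Mg²⁺/Mg is the cathode (higher E°), Ca²⁺/Ca the anode: E°cell = -2.34 − (-2.83) = +0.49 V, n = 2.
Overall: Mg²⁺(aq) + Ca(s) → Mg(s) + Ca²⁺(aq)
Q = [Ca²⁺] / ([Mg²⁺]); log Q = -1.185.
E = E° − (0.0592/n) log Q = +0.49 − (0.0592/2)(-1.185) = +0.525 V.

+0.525 V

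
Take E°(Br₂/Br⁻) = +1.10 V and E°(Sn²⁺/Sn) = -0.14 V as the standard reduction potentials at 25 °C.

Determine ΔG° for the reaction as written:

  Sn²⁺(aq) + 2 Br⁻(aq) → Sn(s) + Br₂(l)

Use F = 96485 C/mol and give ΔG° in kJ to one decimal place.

+239.3 kJ

As written, Sn²⁺/Sn is reduced (cathode) and Br₂/Br⁻ is oxidised (anode), so E°cell = (-0.14) − (+1.10) = -1.24 V.
Balancing electrons gives n = 2.
ΔG° = −nFE° = −(2)(96485)(-1.24) = 239,283 J = +239.3 kJ.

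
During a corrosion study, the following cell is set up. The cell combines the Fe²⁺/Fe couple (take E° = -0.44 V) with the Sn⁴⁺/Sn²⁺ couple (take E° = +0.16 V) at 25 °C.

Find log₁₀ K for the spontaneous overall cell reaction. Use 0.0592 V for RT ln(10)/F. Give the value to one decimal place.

20.3

Cathode: Sn⁴⁺/Sn²⁺; anode: Fe²⁺/Fe. E°cell = +0.60 V, n = 2.
log K = nE°cell / 0.0592 = (2)(+0.60) / 0.0592 = 20.3.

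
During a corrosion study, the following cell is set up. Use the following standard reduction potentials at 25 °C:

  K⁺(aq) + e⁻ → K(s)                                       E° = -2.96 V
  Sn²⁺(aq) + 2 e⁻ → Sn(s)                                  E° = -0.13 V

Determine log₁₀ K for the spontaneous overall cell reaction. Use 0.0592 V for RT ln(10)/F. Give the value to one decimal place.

95.6

Cathode: Sn²⁺/Sn; anode: K⁺/K. E°cell = +2.83 V, n = 2.
log K = nE°cell / 0.0592 = (2)(+2.83) / 0.0592 = 95.6.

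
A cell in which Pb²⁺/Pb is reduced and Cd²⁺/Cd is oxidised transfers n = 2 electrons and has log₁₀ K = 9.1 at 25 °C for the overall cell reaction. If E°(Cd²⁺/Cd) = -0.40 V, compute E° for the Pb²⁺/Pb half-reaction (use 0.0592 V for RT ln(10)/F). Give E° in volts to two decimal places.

-0.13 V

E°cell = (0.0592/n)·log K = (0.0592/2)(9.1) = +0.269 V.
Since Pb²⁺/Pb is the cathode and Cd²⁺/Cd the anode, E°cell = E°(Pb²⁺/Pb) − E°(Cd²⁺/Cd).
So E°(Pb²⁺/Pb) = E°cell + E°(Cd²⁺/Cd) = +0.269 + (-0.40) = -0.13 V.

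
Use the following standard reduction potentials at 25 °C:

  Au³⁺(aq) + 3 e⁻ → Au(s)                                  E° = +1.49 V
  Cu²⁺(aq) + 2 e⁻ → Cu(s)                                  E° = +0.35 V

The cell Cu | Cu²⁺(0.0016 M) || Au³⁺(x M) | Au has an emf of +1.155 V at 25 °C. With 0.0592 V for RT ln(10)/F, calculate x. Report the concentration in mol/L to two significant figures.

Au³⁺/Au is the cathode, Cu²⁺/Cu the anode: E°cell = +1.14 V, n = 6.
Overall reaction: 2 Au³⁺(aq) + 3 Cu(s) → 2 Au(s) + 3 Cu²⁺(aq); Q = [Cu²⁺]^3/[Au³⁺]^2.
From E = E° − (0.0592/n) log Q: log Q = (E° − E)·n/0.0592 = (+1.14 − (+1.155))·6/0.0592 = -1.5203.
So 2·log[Au³⁺] = 3·log(0.0016) − log Q = -8.3876 − (-1.5203) = -6.8673; log[Au³⁺] = -6.8673 / 2 = -3.4337; [Au³⁺] = 10^(-3.4337) ≈ 0.00037 M.

0.00037 M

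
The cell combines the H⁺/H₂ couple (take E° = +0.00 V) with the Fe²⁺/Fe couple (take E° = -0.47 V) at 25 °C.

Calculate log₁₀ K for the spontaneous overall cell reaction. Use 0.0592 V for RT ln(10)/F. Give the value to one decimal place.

15.9

Cathode: H⁺/H₂; anode: Fe²⁺/Fe. E°cell = +0.47 V, n = 2.
log K = nE°cell / 0.0592 = (2)(+0.47) / 0.0592 = 15.9.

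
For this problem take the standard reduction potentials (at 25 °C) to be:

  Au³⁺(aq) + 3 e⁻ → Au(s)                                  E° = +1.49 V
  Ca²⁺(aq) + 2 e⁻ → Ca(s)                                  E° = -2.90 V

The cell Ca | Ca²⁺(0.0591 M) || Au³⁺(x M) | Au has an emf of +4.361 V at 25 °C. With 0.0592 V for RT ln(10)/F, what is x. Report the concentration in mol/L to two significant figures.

Au³⁺/Au is the cathode, Ca²⁺/Ca the anode: E°cell = +4.39 V, n = 6.
Overall reaction: 2 Au³⁺(aq) + 3 Ca(s) → 2 Au(s) + 3 Ca²⁺(aq); Q = [Ca²⁺]^3/[Au³⁺]^2.
From E = E° − (0.0592/n) log Q: log Q = (E° − E)·n/0.0592 = (+4.39 − (+4.361))·6/0.0592 = 2.9392.
So 2·log[Au³⁺] = 3·log(0.0591) − log Q = -3.6852 − (2.9392) = -6.6244; log[Au³⁺] = -6.6244 / 2 = -3.3122; [Au³⁺] = 10^(-3.3122) ≈ 0.00049 M.

0.00049 M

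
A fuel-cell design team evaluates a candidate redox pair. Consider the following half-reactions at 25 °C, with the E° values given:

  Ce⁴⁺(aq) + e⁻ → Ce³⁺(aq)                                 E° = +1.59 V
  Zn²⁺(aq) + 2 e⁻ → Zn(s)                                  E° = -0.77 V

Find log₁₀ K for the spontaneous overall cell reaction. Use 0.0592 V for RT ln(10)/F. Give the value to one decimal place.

Cathode: Ce⁴⁺/Ce³⁺; anode: Zn²⁺/Zn. E°cell = +2.36 V, n = 2.
log K = nE°cell / 0.0592 = (2)(+2.36) / 0.0592 = 79.7.

79.7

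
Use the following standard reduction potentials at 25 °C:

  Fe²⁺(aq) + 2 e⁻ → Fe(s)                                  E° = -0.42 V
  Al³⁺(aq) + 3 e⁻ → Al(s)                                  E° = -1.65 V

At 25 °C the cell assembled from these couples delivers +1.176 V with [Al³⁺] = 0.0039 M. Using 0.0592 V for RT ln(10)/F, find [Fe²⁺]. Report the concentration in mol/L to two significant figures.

Fe²⁺/Fe is the cathode, Al³⁺/Al the anode: E°cell = +1.23 V, n = 6.
Overall reaction: 3 Fe²⁺(aq) + 2 Al(s) → 3 Fe(s) + 2 Al³⁺(aq); Q = [Al³⁺]^2/[Fe²⁺]^3.
From E = E° − (0.0592/n) log Q: log Q = (E° − E)·n/0.0592 = (+1.23 − (+1.176))·6/0.0592 = 5.4730.
So 3·log[Fe²⁺] = 2·log(0.0039) − log Q = -4.8179 − (5.4730) = -10.2909; log[Fe²⁺] = -10.2909 / 3 = -3.4303; [Fe²⁺] = 10^(-3.4303) ≈ 0.00037 M.

0.00037 M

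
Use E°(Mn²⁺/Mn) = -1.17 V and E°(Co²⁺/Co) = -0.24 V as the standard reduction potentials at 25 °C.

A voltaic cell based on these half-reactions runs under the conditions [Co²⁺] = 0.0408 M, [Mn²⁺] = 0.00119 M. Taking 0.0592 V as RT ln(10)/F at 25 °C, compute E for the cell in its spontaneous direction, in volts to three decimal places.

+0.975 V

Co²⁺/Co is the cathode (higher E°), Mn²⁺/Mn the anode: E°cell = -0.24 − (-1.17) = +0.93 V, n = 2.
Overall: Co²⁺(aq) + Mn(s) → Co(s) + Mn²⁺(aq)
Q = [Mn²⁺] / ([Co²⁺]); log Q = -1.535.
E = E° − (0.0592/n) log Q = +0.93 − (0.0592/2)(-1.535) = +0.975 V.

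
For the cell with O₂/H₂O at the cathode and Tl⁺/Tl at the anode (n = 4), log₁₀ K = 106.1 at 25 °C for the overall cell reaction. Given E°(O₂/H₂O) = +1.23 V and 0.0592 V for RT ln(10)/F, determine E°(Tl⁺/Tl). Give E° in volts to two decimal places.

E°cell = (0.0592/n)·log K = (0.0592/4)(106.1) = +1.570 V.
Since O₂/H₂O is the cathode and Tl⁺/Tl the anode, E°cell = E°(O₂/H₂O) − E°(Tl⁺/Tl).
So E°(Tl⁺/Tl) = E°(O₂/H₂O) − E°cell = (+1.23) − (+1.570) = -0.34 V.

-0.34 V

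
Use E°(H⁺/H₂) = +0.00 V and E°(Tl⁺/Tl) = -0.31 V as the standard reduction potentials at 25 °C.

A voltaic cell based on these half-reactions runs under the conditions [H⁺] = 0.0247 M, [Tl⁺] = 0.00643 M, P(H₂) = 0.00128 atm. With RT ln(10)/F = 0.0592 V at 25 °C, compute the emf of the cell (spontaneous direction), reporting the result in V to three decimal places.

H⁺/H₂ is the cathode (higher E°), Tl⁺/Tl the anode: E°cell = +0.00 − (-0.31) = +0.31 V, n = 2.
Overall: 2 H⁺(aq) + 2 Tl(s) → H₂(g) + 2 Tl⁺(aq)
Q = P(H₂)·[Tl⁺]^2 / ([H⁺]^2); log Q = -4.062.
E = E° − (0.0592/n) log Q = +0.31 − (0.0592/2)(-4.062) = +0.430 V.

+0.430 V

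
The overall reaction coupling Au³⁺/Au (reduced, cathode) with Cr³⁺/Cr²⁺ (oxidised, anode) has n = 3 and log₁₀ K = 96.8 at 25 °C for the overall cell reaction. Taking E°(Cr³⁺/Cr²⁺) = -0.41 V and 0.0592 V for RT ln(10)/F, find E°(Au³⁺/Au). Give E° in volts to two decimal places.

E°cell = (0.0592/n)·log K = (0.0592/3)(96.8) = +1.910 V.
Since Au³⁺/Au is the cathode and Cr³⁺/Cr²⁺ the anode, E°cell = E°(Au³⁺/Au) − E°(Cr³⁺/Cr²⁺).
So E°(Au³⁺/Au) = E°cell + E°(Cr³⁺/Cr²⁺) = +1.910 + (-0.41) = +1.50 V.

+1.50 V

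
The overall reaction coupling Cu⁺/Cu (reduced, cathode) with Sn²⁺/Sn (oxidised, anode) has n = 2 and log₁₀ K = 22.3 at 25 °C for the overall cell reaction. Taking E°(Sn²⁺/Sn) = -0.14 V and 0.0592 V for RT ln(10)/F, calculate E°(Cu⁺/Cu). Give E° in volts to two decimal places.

+0.52 V

E°cell = (0.0592/n)·log K = (0.0592/2)(22.3) = +0.660 V.
Since Cu⁺/Cu is the cathode and Sn²⁺/Sn the anode, E°cell = E°(Cu⁺/Cu) − E°(Sn²⁺/Sn).
So E°(Cu⁺/Cu) = E°cell + E°(Sn²⁺/Sn) = +0.660 + (-0.14) = +0.52 V.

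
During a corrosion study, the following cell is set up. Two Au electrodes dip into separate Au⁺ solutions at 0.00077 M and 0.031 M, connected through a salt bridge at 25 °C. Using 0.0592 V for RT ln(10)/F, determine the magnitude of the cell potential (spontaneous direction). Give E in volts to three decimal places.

For a concentration cell E°cell = 0. The 0.031 M side is the cathode (reduction is favoured where [Au⁺] is higher).
With n = 1, E = −(0.0592/1) log([Au⁺]ₐₙ/[Au⁺]꜀ₐₜ) = −(0.0592/1) log(0.00077/0.031) = −(0.0592/1)(-1.605) = +0.095 V.

+0.095 V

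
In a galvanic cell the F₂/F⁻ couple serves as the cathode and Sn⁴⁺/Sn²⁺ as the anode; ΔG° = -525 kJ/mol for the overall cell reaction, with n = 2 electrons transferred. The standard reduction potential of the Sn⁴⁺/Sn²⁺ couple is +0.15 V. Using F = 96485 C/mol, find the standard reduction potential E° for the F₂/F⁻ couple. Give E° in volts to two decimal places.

E°cell = −ΔG°/(nF) = −(-525×10³)/((2)(96485)) = +2.721 V.
Since F₂/F⁻ is the cathode and Sn⁴⁺/Sn²⁺ the anode, E°cell = E°(F₂/F⁻) − E°(Sn⁴⁺/Sn²⁺).
So E°(F₂/F⁻) = E°cell + E°(Sn⁴⁺/Sn²⁺) = +2.721 + (+0.15) = +2.87 V.

+2.87 V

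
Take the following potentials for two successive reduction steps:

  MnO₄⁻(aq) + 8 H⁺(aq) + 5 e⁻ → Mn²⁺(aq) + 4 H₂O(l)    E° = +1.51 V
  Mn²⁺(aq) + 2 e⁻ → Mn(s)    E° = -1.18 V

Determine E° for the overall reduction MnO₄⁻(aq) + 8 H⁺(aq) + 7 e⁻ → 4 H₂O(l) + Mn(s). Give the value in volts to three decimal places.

+0.741 V

Standard free energies of sequential steps add: ΔG°₃ = ΔG°₁ + ΔG°₂, so n₃E°₃ = n₁E°₁ + n₂E°₂.
E°₃ = (5×+1.51 + 2×-1.18) / 7 = (+5.190) / 7 = +0.741 V.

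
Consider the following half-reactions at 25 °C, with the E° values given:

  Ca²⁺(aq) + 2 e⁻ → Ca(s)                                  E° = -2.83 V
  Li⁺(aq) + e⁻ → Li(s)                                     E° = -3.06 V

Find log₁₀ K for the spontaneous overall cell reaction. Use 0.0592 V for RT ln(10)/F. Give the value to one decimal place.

Cathode: Ca²⁺/Ca; anode: Li⁺/Li. E°cell = +0.23 V, n = 2.
log K = nE°cell / 0.0592 = (2)(+0.23) / 0.0592 = 7.8.

7.8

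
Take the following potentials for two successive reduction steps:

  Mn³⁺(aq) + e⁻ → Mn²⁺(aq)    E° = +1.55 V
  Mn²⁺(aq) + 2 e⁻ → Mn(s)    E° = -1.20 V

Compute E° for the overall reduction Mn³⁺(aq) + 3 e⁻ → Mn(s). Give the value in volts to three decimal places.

-0.283 V

Adding the free-energy changes (−nFE°) of the two steps gives −n₃FE°₃ = −n₁FE°₁ − n₂FE°₂.
E°₃ = (1×+1.55 + 2×-1.20) / 3 = (-0.850) / 3 = -0.283 V.
Simply averaging or adding the two E° values would be wrong; the electron-weighted sum is required.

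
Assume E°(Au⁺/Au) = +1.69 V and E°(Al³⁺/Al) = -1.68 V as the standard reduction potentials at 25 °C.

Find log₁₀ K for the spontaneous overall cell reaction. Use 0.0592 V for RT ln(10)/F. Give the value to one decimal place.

170.8

Cathode: Au⁺/Au; anode: Al³⁺/Al. E°cell = +3.37 V, n = 3.
log K = nE°cell / 0.0592 = (3)(+3.37) / 0.0592 = 170.8.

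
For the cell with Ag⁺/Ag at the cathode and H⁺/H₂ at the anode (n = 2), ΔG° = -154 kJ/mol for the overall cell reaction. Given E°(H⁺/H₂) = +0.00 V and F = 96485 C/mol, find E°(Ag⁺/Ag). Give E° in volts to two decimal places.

+0.80 V

E°cell = −ΔG°/(nF) = −(-154×10³)/((2)(96485)) = +0.798 V.
Since Ag⁺/Ag is the cathode and H⁺/H₂ the anode, E°cell = E°(Ag⁺/Ag) − E°(H⁺/H₂).
So E°(Ag⁺/Ag) = E°cell + E°(H⁺/H₂) = +0.798 + (+0.00) = +0.80 V.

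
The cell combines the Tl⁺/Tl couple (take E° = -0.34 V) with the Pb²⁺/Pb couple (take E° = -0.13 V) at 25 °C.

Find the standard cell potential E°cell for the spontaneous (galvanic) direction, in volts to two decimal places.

The Pb²⁺/Pb couple has the higher reduction potential, so it is the cathode; Tl⁺/Tl is oxidised at the anode.
E°cell = E°(cathode) − E°(anode) = (-0.13) − (-0.34) = +0.21 V.

+0.21 V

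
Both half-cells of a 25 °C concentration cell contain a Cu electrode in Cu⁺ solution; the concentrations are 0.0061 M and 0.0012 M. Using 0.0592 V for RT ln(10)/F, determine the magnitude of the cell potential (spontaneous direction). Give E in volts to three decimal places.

For a concentration cell E°cell = 0. The 0.0061 M side is the cathode (reduction is favoured where [Cu⁺] is higher).
With n = 1, E = −(0.0592/1) log([Cu⁺]ₐₙ/[Cu⁺]꜀ₐₜ) = −(0.0592/1) log(0.0012/0.0061) = −(0.0592/1)(-0.706) = +0.042 V.

+0.042 V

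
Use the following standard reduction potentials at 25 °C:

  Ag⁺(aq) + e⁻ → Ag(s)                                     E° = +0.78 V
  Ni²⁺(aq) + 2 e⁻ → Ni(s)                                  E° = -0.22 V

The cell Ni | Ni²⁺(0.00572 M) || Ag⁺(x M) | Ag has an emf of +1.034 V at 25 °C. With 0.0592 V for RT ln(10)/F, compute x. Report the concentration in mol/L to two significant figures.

0.28 M

Ag⁺/Ag is the cathode, Ni²⁺/Ni the anode: E°cell = +1.00 V, n = 2.
Overall reaction: 2 Ag⁺(aq) + Ni(s) → 2 Ag(s) + Ni²⁺(aq); Q = [Ni²⁺]^1/[Ag⁺]^2.
From E = E° − (0.0592/n) log Q: log Q = (E° − E)·n/0.0592 = (+1.00 − (+1.034))·2/0.0592 = -1.1486.
So 2·log[Ag⁺] = 1·log(0.00572) − log Q = -2.2426 − (-1.1486) = -1.0940; log[Ag⁺] = -1.0940 / 2 = -0.5470; [Ag⁺] = 10^(-0.5470) ≈ 0.28 M.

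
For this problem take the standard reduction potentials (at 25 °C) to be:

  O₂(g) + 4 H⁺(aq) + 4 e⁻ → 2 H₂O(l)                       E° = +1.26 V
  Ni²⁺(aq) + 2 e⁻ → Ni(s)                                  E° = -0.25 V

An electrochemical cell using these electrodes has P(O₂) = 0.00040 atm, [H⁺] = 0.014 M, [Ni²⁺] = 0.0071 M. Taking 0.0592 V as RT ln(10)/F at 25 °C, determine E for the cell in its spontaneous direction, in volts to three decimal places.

+1.414 V

O₂/H₂O is the cathode (higher E°), Ni²⁺/Ni the anode: E°cell = +1.26 − (-0.25) = +1.51 V, n = 4.
Overall: O₂(g) + 4 H⁺(aq) + 2 Ni(s) → 2 H₂O(l) + 2 Ni²⁺(aq)
Q = [Ni²⁺]^2 / (P(O₂)·[H⁺]^4); log Q = 6.516.
E = E° − (0.0592/n) log Q = +1.51 − (0.0592/4)(6.516) = +1.414 V.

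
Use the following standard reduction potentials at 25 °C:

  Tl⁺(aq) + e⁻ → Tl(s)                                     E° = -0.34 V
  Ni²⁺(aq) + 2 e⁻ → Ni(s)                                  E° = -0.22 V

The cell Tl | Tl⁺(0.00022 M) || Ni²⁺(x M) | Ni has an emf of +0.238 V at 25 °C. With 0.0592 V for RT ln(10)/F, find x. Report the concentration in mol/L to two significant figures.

Ni²⁺/Ni is the cathode, Tl⁺/Tl the anode: E°cell = +0.12 V, n = 2.
Overall reaction: Ni²⁺(aq) + 2 Tl(s) → Ni(s) + 2 Tl⁺(aq); Q = [Tl⁺]^2/[Ni²⁺]^1.
From E = E° − (0.0592/n) log Q: log Q = (E° − E)·n/0.0592 = (+0.12 − (+0.238))·2/0.0592 = -3.9865.
So 1·log[Ni²⁺] = 2·log(0.00022) − log Q = -7.3152 − (-3.9865) = -3.3287; [Ni²⁺] = 10^(-3.3287) ≈ 0.00047 M.

0.00047 M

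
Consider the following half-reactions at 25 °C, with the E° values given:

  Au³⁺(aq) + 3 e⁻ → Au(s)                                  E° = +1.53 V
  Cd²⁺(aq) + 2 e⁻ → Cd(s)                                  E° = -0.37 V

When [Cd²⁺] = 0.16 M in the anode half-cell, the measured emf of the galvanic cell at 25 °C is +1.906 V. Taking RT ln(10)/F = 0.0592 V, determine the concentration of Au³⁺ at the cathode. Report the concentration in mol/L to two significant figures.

0.13 M

Au³⁺/Au is the cathode, Cd²⁺/Cd the anode: E°cell = +1.90 V, n = 6.
Overall reaction: 2 Au³⁺(aq) + 3 Cd(s) → 2 Au(s) + 3 Cd²⁺(aq); Q = [Cd²⁺]^3/[Au³⁺]^2.
From E = E° − (0.0592/n) log Q: log Q = (E° − E)·n/0.0592 = (+1.90 − (+1.906))·6/0.0592 = -0.6081.
So 2·log[Au³⁺] = 3·log(0.16) − log Q = -2.3876 − (-0.6081) = -1.7795; log[Au³⁺] = -1.7795 / 2 = -0.8898; [Au³⁺] = 10^(-0.8898) ≈ 0.13 M.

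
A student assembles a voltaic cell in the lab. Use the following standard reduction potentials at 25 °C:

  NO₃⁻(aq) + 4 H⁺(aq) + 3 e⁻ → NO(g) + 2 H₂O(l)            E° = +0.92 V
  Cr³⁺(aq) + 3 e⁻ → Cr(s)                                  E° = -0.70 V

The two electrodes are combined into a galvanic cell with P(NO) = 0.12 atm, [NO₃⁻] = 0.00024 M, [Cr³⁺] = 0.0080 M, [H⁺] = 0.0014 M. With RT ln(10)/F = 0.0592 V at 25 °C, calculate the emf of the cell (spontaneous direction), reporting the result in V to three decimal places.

NO₃⁻/NO is the cathode (higher E°), Cr³⁺/Cr the anode: E°cell = +0.92 − (-0.70) = +1.62 V, n = 3.
Overall: NO₃⁻(aq) + 4 H⁺(aq) + Cr(s) → NO(g) + 2 H₂O(l) + Cr³⁺(aq)
Q = P(NO)·[Cr³⁺] / ([NO₃⁻]·[H⁺]^4); log Q = 12.018.
E = E° − (0.0592/n) log Q = +1.62 − (0.0592/3)(12.018) = +1.383 V.

+1.383 V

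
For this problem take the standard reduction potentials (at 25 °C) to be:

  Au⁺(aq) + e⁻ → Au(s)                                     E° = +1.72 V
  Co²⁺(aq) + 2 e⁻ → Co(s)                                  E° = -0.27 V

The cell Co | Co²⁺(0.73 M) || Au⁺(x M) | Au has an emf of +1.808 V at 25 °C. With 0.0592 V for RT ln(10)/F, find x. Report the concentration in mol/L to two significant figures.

Au⁺/Au is the cathode, Co²⁺/Co the anode: E°cell = +1.99 V, n = 2.
Overall reaction: 2 Au⁺(aq) + Co(s) → 2 Au(s) + Co²⁺(aq); Q = [Co²⁺]^1/[Au⁺]^2.
From E = E° − (0.0592/n) log Q: log Q = (E° − E)·n/0.0592 = (+1.99 − (+1.808))·2/0.0592 = 6.1486.
So 2·log[Au⁺] = 1·log(0.73) − log Q = -0.1367 − (6.1486) = -6.2853; log[Au⁺] = -6.2853 / 2 = -3.1427; [Au⁺] = 10^(-3.1427) ≈ 0.00072 M.

0.00072 M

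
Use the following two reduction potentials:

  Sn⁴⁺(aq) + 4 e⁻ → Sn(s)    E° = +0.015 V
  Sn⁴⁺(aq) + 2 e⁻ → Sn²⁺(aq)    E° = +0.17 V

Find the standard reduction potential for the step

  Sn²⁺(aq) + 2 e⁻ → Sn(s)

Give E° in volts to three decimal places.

-0.140 V

Sequential free energies add, so n₃E°₃ = n₁E°₁ + n₂E°₂.
With n₃ = 4, and the known step contributing 2×(+0.17) V, the unknown satisfies 2·E° = 4×(+0.015) − 2×(+0.17) = -0.280.
E° = -0.280 / 2 = -0.140 V.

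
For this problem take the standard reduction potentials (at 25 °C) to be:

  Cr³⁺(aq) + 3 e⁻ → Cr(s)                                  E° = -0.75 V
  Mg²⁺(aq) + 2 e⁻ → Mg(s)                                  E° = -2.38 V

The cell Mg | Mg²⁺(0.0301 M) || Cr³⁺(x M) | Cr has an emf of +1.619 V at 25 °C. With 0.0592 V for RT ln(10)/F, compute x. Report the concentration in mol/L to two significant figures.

Cr³⁺/Cr is the cathode, Mg²⁺/Mg the anode: E°cell = +1.63 V, n = 6.
Overall reaction: 2 Cr³⁺(aq) + 3 Mg(s) → 2 Cr(s) + 3 Mg²⁺(aq); Q = [Mg²⁺]^3/[Cr³⁺]^2.
From E = E° − (0.0592/n) log Q: log Q = (E° − E)·n/0.0592 = (+1.63 − (+1.619))·6/0.0592 = 1.1149.
So 2·log[Cr³⁺] = 3·log(0.0301) − log Q = -4.5643 − (1.1149) = -5.6792; log[Cr³⁺] = -5.6792 / 2 = -2.8396; [Cr³⁺] = 10^(-2.8396) ≈ 0.0014 M.

0.0014 M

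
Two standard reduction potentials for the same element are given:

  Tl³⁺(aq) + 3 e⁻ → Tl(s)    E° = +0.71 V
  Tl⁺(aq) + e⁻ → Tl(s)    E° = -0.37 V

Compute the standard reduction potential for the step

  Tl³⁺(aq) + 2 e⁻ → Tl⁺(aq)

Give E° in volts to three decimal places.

Sequential free energies add, so n₃E°₃ = n₁E°₁ + n₂E°₂.
With n₃ = 3, and the known step contributing 1×(-0.37) V, the unknown satisfies 2·E° = 3×(+0.71) − 1×(-0.37) = +2.500.
E° = +2.500 / 2 = +1.250 V.

+1.250 V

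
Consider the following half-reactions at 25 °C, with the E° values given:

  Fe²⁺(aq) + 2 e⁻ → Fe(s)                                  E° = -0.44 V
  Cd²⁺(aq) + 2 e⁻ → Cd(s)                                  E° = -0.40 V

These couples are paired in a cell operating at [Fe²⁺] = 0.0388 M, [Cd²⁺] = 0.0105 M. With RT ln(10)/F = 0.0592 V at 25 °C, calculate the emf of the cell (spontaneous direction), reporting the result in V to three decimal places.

Cd²⁺/Cd is the cathode (higher E°), Fe²⁺/Fe the anode: E°cell = -0.40 − (-0.44) = +0.04 V, n = 2.
Overall: Cd²⁺(aq) + Fe(s) → Cd(s) + Fe²⁺(aq)
Q = [Fe²⁺] / ([Cd²⁺]); log Q = 0.568.
E = E° − (0.0592/n) log Q = +0.04 − (0.0592/2)(0.568) = +0.023 V.

+0.023 V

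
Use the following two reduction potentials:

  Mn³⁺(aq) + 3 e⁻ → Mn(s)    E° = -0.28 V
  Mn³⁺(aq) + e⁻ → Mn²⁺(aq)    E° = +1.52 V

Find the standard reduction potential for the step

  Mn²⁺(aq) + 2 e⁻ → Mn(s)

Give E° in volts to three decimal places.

-1.180 V

Sequential free energies add, so n₃E°₃ = n₁E°₁ + n₂E°₂.
With n₃ = 3, and the known step contributing 1×(+1.52) V, the unknown satisfies 2·E° = 3×(-0.28) − 1×(+1.52) = -2.360.
E° = -2.360 / 2 = -1.180 V.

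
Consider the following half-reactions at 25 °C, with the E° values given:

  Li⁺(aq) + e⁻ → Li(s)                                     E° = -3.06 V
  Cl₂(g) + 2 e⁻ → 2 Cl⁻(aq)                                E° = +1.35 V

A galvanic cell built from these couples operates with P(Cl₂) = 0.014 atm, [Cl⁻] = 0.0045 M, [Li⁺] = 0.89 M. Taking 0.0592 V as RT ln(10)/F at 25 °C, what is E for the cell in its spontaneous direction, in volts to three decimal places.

Cl₂/Cl⁻ is the cathode (higher E°), Li⁺/Li the anode: E°cell = +1.35 − (-3.06) = +4.41 V, n = 2.
Overall: Cl₂(g) + 2 Li(s) → 2 Cl⁻(aq) + 2 Li⁺(aq)
Q = [Cl⁻]^2·[Li⁺]^2 / (P(Cl₂)); log Q = -2.941.
E = E° − (0.0592/n) log Q = +4.41 − (0.0592/2)(-2.941) = +4.497 V.

+4.497 V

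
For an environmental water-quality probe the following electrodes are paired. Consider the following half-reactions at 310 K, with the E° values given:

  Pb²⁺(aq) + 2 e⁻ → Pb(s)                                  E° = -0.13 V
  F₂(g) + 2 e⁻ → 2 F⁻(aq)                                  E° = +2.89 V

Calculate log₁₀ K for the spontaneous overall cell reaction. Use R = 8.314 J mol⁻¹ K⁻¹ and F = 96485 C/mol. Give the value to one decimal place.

98.2

Cathode: F₂/F⁻; anode: Pb²⁺/Pb. E°cell = (+2.89) − (-0.13) = +3.02 V, with n = 2.
ΔG° = −nFE° = −RT ln K, so ln K = nFE°/(RT) = (2)(96485)(+3.02) / ((8.314)(310)) = 226.113.
log₁₀ K = 226.113 / ln 10 = 98.2.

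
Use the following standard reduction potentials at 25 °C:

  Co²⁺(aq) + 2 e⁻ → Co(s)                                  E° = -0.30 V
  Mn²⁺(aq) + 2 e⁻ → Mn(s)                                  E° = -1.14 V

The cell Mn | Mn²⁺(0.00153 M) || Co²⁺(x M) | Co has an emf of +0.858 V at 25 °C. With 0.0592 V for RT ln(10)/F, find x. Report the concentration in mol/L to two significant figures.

0.0062 M

Co²⁺/Co is the cathode, Mn²⁺/Mn the anode: E°cell = +0.84 V, n = 2.
Overall reaction: Co²⁺(aq) + Mn(s) → Co(s) + Mn²⁺(aq); Q = [Mn²⁺]^1/[Co²⁺]^1.
From E = E° − (0.0592/n) log Q: log Q = (E° − E)·n/0.0592 = (+0.84 − (+0.858))·2/0.0592 = -0.6081.
So 1·log[Co²⁺] = 1·log(0.00153) − log Q = -2.8153 − (-0.6081) = -2.2072; [Co²⁺] = 10^(-2.2072) ≈ 0.0062 M.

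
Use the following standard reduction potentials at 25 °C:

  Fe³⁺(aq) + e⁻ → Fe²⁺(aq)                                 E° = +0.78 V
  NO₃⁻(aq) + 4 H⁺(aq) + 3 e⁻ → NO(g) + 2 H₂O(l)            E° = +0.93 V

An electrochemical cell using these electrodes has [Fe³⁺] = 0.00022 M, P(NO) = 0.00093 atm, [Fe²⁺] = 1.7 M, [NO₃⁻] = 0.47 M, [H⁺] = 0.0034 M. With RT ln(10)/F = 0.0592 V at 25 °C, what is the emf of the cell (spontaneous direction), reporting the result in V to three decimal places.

NO₃⁻/NO is the cathode (higher E°), Fe³⁺/Fe²⁺ the anode: E°cell = +0.93 − (+0.78) = +0.15 V, n = 3.
Overall: NO₃⁻(aq) + 4 H⁺(aq) + 3 Fe²⁺(aq) → NO(g) + 2 H₂O(l) + 3 Fe³⁺(aq)
Q = P(NO)·[Fe³⁺]^3 / ([NO₃⁻]·[H⁺]^4·[Fe²⁺]^3); log Q = -4.494.
E = E° − (0.0592/n) log Q = +0.15 − (0.0592/3)(-4.494) = +0.239 V.

+0.239 V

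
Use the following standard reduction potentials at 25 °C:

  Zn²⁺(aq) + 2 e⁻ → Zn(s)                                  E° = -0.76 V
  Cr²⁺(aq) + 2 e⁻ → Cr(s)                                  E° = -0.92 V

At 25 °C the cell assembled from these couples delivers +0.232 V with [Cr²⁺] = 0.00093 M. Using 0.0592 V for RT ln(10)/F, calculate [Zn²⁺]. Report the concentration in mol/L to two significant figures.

Zn²⁺/Zn is the cathode, Cr²⁺/Cr the anode: E°cell = +0.16 V, n = 2.
Overall reaction: Zn²⁺(aq) + Cr(s) → Zn(s) + Cr²⁺(aq); Q = [Cr²⁺]^1/[Zn²⁺]^1.
From E = E° − (0.0592/n) log Q: log Q = (E° − E)·n/0.0592 = (+0.16 − (+0.232))·2/0.0592 = -2.4324.
So 1·log[Zn²⁺] = 1·log(0.00093) − log Q = -3.0315 − (-2.4324) = -0.5991; [Zn²⁺] = 10^(-0.5991) ≈ 0.25 M.

0.25 M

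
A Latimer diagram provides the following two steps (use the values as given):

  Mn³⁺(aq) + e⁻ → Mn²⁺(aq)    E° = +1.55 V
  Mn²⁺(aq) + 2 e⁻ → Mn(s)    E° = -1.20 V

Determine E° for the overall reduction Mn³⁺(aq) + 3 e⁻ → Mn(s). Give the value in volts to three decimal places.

-0.283 V

Since ΔG° = −nFE° is additive over sequential reductions, n₃E°₃ = n₁E°₁ + n₂E°₂.
E°₃ = (1×+1.55 + 2×-1.20) / 3 = (-0.850) / 3 = -0.283 V.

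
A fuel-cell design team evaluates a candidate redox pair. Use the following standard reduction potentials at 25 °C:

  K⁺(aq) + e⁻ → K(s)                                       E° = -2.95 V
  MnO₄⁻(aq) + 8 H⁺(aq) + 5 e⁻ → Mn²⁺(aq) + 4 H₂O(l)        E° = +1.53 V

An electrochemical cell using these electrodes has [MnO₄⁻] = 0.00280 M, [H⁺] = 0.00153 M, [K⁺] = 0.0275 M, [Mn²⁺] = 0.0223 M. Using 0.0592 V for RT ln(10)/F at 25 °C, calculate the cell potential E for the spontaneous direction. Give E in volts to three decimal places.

MnO₄⁻/Mn²⁺ is the cathode (higher E°), K⁺/K the anode: E°cell = +1.53 − (-2.95) = +4.48 V, n = 5.
Overall: MnO₄⁻(aq) + 8 H⁺(aq) + 5 K(s) → Mn²⁺(aq) + 4 H₂O(l) + 5 K⁺(aq)
Q = [Mn²⁺]·[K⁺]^5 / ([MnO₄⁻]·[H⁺]^8); log Q = 15.620.
E = E° − (0.0592/n) log Q = +4.48 − (0.0592/5)(15.620) = +4.295 V.

+4.295 V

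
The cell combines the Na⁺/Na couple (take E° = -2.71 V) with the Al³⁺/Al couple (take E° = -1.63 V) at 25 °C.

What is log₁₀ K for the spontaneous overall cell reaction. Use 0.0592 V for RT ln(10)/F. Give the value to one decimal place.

Cathode: Al³⁺/Al; anode: Na⁺/Na. E°cell = +1.08 V, n = 3.
log K = nE°cell / 0.0592 = (3)(+1.08) / 0.0592 = 54.7.

54.7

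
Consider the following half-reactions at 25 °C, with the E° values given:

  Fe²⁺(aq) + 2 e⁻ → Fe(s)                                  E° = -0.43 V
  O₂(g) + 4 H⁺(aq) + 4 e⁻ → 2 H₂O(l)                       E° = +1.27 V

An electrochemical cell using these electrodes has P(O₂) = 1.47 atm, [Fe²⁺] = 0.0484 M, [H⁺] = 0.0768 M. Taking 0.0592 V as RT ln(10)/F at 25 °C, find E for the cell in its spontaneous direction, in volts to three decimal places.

+1.675 V

O₂/H₂O is the cathode (higher E°), Fe²⁺/Fe the anode: E°cell = +1.27 − (-0.43) = +1.70 V, n = 4.
Overall: O₂(g) + 4 H⁺(aq) + 2 Fe(s) → 2 H₂O(l) + 2 Fe²⁺(aq)
Q = [Fe²⁺]^2 / (P(O₂)·[H⁺]^4); log Q = 1.661.
E = E° − (0.0592/n) log Q = +1.70 − (0.0592/4)(1.661) = +1.675 V.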